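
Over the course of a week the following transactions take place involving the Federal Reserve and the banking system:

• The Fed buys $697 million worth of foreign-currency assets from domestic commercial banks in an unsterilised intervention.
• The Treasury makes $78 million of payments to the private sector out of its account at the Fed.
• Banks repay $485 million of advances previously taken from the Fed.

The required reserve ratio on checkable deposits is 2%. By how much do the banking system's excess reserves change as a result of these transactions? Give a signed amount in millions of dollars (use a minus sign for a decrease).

FX purchase $697 million: reserves +$697M, deposits 0.
Government spending $78 million: reserves +$78M, deposits +$78M.
Discount-window repayment $485 million: reserves −$485M, deposits 0.
Totals: Δreserves = +$290M, Δdeposits = +$78M.
Δrequired reserves = 2% × +$78M = +$1.56M.
Δexcess reserves = Δreserves − Δrequired = +$290M − (+$1.56M) = +$288.44 million.

+$288.44 million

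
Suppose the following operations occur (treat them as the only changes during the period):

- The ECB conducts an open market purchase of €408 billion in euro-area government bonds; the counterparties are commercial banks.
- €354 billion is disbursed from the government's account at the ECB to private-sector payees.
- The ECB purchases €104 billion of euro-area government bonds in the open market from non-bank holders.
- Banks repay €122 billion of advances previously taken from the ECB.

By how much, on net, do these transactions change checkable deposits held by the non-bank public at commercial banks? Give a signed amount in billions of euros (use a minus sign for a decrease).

+€458 billion

ECB balance sheet:
  Assets:      Securities +€512B, Loans to banks −€122B
  Liabilities: Bank reserves +€744B, Government deposits −€354B
Commercial banking system:
  Assets:      Reserves at CB +€744B, Securities −€408B
  Liabilities: Checkable deposits +€458B, Borrowings from CB −€122B
So the change in checkable deposits held by the non-bank public at commercial banks is +€458 billion.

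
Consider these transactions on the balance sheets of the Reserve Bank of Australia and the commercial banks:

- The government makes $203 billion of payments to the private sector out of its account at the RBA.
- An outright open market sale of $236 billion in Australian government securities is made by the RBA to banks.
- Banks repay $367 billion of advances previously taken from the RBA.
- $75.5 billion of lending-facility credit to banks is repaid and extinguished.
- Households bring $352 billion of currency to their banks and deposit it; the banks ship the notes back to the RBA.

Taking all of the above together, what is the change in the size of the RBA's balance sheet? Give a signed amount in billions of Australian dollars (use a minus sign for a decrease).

-$678.5 billion

Government spending $203 billion: only the composition of liabilities changes → 0.
OMO sale (to banks) $236 billion: an RBA asset is shed → −$236B.
Discount-window repayment $367 billion: an RBA asset is shed → −$367B.
Discount-window repayment $75.5 billion: an RBA asset is shed → −$75.5B.
Currency deposit $352 billion: only the composition of liabilities changes → 0.
Net: 0 − 236 − 367 − 75.5 + 0 = -$678.5 billion.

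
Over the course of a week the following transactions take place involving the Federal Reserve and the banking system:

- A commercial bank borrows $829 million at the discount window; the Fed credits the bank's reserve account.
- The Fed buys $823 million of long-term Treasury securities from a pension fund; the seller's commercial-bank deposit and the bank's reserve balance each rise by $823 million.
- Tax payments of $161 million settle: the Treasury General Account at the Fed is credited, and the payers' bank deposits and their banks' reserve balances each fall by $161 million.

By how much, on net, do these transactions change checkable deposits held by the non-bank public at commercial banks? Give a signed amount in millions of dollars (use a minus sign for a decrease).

Fed balance sheet:
  Assets:      Securities +$823M, Loans to banks +$829M
  Liabilities: Bank reserves +$1491M, Government deposits +$161M
Commercial banking system:
  Assets:      Reserves at CB +$1491M
  Liabilities: Checkable deposits +$662M, Borrowings from CB +$829M
So the change in checkable deposits held by the non-bank public at commercial banks is +$662 million.

+$662 million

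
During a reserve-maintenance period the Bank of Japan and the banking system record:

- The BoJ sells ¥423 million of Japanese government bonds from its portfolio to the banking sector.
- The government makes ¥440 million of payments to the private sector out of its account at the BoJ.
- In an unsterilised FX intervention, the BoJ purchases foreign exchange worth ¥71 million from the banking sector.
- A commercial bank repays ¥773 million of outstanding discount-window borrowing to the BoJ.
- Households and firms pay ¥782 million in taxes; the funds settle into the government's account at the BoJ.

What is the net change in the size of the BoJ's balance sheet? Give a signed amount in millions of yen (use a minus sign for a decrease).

-¥1125 million

BoJ balance sheet:
  Assets:      Securities −¥423M, Loans to banks −¥773M, Foreign assets +¥71M
  Liabilities: Bank reserves −¥1467M, Government deposits +¥342M
Commercial banking system:
  Assets:      Reserves at CB −¥1467M, Securities +¥423M, Foreign assets −¥71M
  Liabilities: Checkable deposits −¥342M, Borrowings from CB −¥773M
Change in total BoJ assets = -¥1125 million.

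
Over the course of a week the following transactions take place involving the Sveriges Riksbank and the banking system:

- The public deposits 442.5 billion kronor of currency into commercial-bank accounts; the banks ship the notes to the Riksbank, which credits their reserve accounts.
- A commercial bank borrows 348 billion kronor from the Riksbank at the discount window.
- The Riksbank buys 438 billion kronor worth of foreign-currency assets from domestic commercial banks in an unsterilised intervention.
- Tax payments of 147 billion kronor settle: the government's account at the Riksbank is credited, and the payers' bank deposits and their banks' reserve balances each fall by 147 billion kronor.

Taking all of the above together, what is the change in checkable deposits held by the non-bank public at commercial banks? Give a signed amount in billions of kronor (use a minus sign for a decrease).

+295.5 billion

Currency deposit 442.5 billion kronor: non-bank counterparties' bank balances rise → +442.5B.
Discount-window loan 348 billion kronor: the counterparty is a bank, so public deposits are unchanged → 0.
FX purchase 438 billion kronor: the counterparty is a bank, so public deposits are unchanged → 0.
Government account inflow 147 billion kronor: non-bank counterparties' bank balances fall → −147B.
Net: 442.5 + 0 + 0 − 147 = +295.5 billion.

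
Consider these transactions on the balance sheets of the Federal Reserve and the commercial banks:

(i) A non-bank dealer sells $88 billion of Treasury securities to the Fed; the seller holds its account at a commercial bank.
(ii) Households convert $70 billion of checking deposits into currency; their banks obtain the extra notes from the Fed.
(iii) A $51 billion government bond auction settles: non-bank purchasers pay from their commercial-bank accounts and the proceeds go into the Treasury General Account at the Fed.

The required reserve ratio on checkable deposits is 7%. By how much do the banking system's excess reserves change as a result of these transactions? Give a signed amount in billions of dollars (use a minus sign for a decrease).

Asset purchase (from non-banks) $88 billion: reserves +$88B, deposits +$88B.
Currency withdrawal $70 billion: reserves −$70B, deposits −$70B.
Government account inflow $51 billion: reserves −$51B, deposits −$51B.
Totals: Δreserves = −$33B, Δdeposits = −$33B.
Δrequired reserves = 7% × −$33B = −$2.31B.
Δexcess reserves = Δreserves − Δrequired = −$33B − (−$2.31B) = -$30.69 billion.

-$30.69 billion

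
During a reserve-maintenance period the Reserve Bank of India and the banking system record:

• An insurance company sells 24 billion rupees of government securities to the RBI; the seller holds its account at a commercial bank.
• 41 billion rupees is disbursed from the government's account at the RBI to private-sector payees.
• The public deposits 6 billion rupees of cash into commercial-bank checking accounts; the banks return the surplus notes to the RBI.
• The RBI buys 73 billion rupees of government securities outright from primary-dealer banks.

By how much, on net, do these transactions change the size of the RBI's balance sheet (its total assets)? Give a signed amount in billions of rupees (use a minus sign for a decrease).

RBI balance sheet:
  Assets:      Securities +97B
  Liabilities: Bank reserves +144B, Currency in circulation −6B, Government deposits −41B
Change in total RBI assets = +97 billion.

+97 billion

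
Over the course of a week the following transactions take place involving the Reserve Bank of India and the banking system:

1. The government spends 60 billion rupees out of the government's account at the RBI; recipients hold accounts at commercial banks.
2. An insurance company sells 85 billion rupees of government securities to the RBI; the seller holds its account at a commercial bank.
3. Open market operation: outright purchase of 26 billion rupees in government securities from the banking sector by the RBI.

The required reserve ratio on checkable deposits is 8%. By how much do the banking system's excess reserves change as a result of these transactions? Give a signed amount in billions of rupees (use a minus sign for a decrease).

+159.4 billion

Government spending 60 billion rupees: reserves +60B, deposits +60B.
Asset purchase (from non-banks) 85 billion rupees: reserves +85B, deposits +85B.
OMO purchase (from banks) 26 billion rupees: reserves +26B, deposits 0.
Totals: Δreserves = +171B, Δdeposits = +145B.
Δrequired reserves = 8% × +145B = +11.6B.
Δexcess reserves = Δreserves − Δrequired = +171B − (+11.6B) = +159.4 billion.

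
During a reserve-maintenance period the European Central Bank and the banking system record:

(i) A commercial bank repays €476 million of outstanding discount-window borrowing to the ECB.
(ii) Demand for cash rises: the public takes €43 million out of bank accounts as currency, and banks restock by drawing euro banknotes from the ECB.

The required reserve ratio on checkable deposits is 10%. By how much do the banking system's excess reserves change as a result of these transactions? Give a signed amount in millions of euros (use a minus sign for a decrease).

-€514.7 million

Discount-window repayment €476 million: reserves −€476M, deposits 0.
Currency withdrawal €43 million: reserves −€43M, deposits −€43M.
Totals: Δreserves = −€519M, Δdeposits = −€43M.
Δrequired reserves = 10% × −€43M = −€4.3M.
Δexcess reserves = Δreserves − Δrequired = −€519M − (−€4.3M) = -€514.7 million.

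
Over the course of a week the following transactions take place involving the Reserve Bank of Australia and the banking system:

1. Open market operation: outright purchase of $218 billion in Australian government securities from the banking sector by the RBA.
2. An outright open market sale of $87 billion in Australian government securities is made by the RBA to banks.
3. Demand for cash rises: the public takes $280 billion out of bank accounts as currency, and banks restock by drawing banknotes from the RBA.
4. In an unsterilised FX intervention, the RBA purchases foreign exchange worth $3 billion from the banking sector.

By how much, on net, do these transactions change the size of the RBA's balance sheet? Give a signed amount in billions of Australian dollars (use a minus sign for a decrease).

OMO purchase (from banks) $218 billion: an RBA asset is acquired → +$218B.
OMO sale (to banks) $87 billion: an RBA asset is shed → −$87B.
Currency withdrawal $280 billion: only the composition of liabilities changes → 0.
FX purchase $3 billion: an RBA asset is acquired → +$3B.
Net: 218 − 87 + 0 + 3 = +$134 billion.

+$134 billion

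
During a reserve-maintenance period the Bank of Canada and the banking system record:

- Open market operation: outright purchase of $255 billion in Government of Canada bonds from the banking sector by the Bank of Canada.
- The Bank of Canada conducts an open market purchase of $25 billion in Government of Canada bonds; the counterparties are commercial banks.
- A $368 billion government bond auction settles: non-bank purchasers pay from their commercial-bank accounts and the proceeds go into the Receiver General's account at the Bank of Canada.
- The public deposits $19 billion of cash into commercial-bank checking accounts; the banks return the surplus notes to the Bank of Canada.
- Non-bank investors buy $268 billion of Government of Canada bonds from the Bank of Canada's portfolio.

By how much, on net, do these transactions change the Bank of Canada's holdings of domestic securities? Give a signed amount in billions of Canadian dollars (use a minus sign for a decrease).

OMO purchase (from banks) $255 billion: securities added to the Bank of Canada's portfolio → +$255B.
OMO purchase (from banks) $25 billion: securities added to the Bank of Canada's portfolio → +$25B.
Government account inflow $368 billion: the Bank of Canada's securities portfolio is untouched → 0.
Currency deposit $19 billion: the Bank of Canada's securities portfolio is untouched → 0.
Asset sale (to non-banks) $268 billion: securities removed from the Bank of Canada's portfolio → −$268B.
Net: 255 + 25 + 0 + 0 − 268 = +$12 billion.

+$12 billion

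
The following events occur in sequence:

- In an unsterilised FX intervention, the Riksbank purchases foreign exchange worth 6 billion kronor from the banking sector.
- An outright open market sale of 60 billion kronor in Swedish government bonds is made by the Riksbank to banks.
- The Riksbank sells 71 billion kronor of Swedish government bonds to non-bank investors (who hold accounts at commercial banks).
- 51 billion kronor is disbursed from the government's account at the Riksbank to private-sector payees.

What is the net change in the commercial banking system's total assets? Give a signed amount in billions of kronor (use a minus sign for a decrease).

-20 billion

FX purchase 6 billion kronor: just an asset swap on bank balance sheets → 0.
OMO sale (to banks) 60 billion kronor: just an asset swap on bank balance sheets → 0.
Asset sale (to non-banks) 71 billion kronor: bank balance sheets shrink → −71B.
Government spending 51 billion kronor: bank balance sheets expand → +51B.
Net: 0 + 0 − 71 + 51 = -20 billion.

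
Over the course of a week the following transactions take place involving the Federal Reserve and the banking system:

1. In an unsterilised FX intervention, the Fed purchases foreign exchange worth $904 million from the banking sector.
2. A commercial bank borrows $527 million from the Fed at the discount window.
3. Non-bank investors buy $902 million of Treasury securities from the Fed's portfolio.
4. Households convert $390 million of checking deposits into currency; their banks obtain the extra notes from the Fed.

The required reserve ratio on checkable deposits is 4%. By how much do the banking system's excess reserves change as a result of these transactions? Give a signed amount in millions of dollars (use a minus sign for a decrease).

+$190.68 million

FX purchase $904 million: reserves +$904M, deposits 0.
Discount-window loan $527 million: reserves +$527M, deposits 0.
Asset sale (to non-banks) $902 million: reserves −$902M, deposits −$902M.
Currency withdrawal $390 million: reserves −$390M, deposits −$390M.
Totals: Δreserves = +$139M, Δdeposits = −$1292M.
Δrequired reserves = 4% × −$1292M = −$51.68M.
Δexcess reserves = Δreserves − Δrequired = +$139M − (−$51.68M) = +$190.68 million.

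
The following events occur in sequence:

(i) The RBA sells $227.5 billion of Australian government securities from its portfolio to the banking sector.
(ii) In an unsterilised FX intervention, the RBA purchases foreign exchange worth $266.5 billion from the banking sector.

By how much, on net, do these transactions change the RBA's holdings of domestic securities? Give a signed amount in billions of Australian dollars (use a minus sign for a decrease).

-$227.5 billion

OMO sale (to banks) $227.5 billion: securities removed from the RBA's portfolio → −$227.5B.
FX purchase $266.5 billion: the RBA's securities portfolio is untouched → 0.
Net: −227.5 + 0 = -$227.5 billion.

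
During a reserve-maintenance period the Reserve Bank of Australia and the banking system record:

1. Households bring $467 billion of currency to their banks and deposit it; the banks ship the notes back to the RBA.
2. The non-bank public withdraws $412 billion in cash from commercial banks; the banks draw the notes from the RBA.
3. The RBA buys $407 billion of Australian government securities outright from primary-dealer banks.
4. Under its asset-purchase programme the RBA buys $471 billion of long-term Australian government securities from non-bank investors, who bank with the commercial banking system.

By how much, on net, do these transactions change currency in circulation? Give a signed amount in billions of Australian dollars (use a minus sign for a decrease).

Currency deposit $467 billion: notes return to the central bank → −$467B.
Currency withdrawal $412 billion: notes leave the central bank → +$412B.
OMO purchase (from banks) $407 billion: no currency enters or leaves circulation → 0.
Asset purchase (from non-banks) $471 billion: no currency enters or leaves circulation → 0.
Net: −467 + 412 + 0 + 0 = -$55 billion.

-$55 billion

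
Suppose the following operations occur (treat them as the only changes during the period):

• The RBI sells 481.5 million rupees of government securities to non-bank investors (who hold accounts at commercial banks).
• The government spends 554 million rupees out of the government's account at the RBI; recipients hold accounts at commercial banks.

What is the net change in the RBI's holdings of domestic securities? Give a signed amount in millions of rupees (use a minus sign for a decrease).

Asset sale (to non-banks) 481.5 million rupees: securities removed from the RBI's portfolio → −481.5M.
Government spending 554 million rupees: the RBI's securities portfolio is untouched → 0.
Net: −481.5 + 0 = -481.5 million.

-481.5 million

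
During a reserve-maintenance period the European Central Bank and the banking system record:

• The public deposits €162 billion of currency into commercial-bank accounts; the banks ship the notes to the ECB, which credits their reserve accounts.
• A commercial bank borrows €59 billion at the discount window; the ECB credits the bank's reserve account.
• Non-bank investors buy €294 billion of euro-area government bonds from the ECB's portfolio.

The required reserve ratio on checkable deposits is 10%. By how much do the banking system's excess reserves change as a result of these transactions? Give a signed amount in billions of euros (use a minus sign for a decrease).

-€59.8 billion

Currency deposit €162 billion: reserves +€162B, deposits +€162B.
Discount-window loan €59 billion: reserves +€59B, deposits 0.
Asset sale (to non-banks) €294 billion: reserves −€294B, deposits −€294B.
Totals: Δreserves = −€73B, Δdeposits = −€132B.
Δrequired reserves = 10% × −€132B = −€13.2B.
Δexcess reserves = Δreserves − Δrequired = −€73B − (−€13.2B) = -€59.8 billion.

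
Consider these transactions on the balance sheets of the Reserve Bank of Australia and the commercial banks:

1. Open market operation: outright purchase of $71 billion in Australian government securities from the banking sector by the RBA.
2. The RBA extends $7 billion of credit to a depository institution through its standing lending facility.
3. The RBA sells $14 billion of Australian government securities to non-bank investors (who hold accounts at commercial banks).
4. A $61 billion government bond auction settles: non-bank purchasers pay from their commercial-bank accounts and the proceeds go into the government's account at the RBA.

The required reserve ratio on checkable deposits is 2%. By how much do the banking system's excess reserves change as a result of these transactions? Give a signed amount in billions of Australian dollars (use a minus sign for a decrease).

OMO purchase (from banks) $71 billion: reserves +$71B, deposits 0.
Discount-window loan $7 billion: reserves +$7B, deposits 0.
Asset sale (to non-banks) $14 billion: reserves −$14B, deposits −$14B.
Government account inflow $61 billion: reserves −$61B, deposits −$61B.
Totals: Δreserves = +$3B, Δdeposits = −$75B.
Δrequired reserves = 2% × −$75B = −$1.5B.
Δexcess reserves = Δreserves − Δrequired = +$3B − (−$1.5B) = +$4.5 billion.

+$4.5 billion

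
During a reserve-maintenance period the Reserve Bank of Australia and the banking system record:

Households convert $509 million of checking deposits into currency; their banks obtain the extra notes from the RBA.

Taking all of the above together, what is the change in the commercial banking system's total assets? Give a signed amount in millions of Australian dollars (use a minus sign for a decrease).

-$509 million

RBA balance sheet:
  Assets:      no change
  Liabilities: Bank reserves −$509M, Currency in circulation +$509M
Commercial banking system:
  Assets:      Reserves at CB −$509M
  Liabilities: Checkable deposits −$509M
Change in total bank assets = -$509 million.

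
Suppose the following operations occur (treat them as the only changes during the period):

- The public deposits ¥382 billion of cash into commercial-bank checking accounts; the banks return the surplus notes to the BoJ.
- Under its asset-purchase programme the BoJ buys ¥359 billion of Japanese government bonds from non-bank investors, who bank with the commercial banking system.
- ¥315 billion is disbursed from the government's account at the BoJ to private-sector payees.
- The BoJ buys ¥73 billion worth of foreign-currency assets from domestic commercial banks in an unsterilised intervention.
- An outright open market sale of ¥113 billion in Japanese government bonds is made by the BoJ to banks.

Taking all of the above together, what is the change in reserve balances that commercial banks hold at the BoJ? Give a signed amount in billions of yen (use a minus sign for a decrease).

+¥1016 billion

BoJ balance sheet:
  Assets:      Securities +¥246B, Foreign assets +¥73B
  Liabilities: Bank reserves +¥1016B, Currency in circulation −¥382B, Government deposits −¥315B
So the change in reserve balances that commercial banks hold at the BoJ is +¥1016 billion.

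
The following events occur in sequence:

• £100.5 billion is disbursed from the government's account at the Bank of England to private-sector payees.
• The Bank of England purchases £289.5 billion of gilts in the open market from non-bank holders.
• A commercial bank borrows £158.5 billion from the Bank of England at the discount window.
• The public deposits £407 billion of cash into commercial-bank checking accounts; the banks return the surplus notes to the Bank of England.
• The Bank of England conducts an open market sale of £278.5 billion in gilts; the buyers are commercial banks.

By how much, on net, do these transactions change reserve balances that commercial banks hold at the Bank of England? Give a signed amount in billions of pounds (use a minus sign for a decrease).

+£677 billion

Bank of England balance sheet:
  Assets:      Securities +£11B, Loans to banks +£158.5B
  Liabilities: Bank reserves +£677B, Currency in circulation −£407B, Government deposits −£100.5B
Commercial banking system:
  Assets:      Reserves at CB +£677B, Securities +£278.5B
  Liabilities: Checkable deposits +£797B, Borrowings from CB +£158.5B
So the change in reserve balances that commercial banks hold at the Bank of England is +£677 billion.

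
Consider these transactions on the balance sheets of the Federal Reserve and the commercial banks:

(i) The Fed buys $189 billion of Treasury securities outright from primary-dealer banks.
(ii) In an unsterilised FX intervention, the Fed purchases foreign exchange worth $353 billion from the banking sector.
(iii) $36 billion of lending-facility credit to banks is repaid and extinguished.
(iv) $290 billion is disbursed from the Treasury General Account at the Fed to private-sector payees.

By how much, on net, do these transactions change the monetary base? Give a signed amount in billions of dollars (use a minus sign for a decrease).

+$796 billion

Fed balance sheet:
  Assets:      Securities +$189B, Loans to banks −$36B, Foreign assets +$353B
  Liabilities: Bank reserves +$796B, Government deposits −$290B
Monetary base = currency + reserves: 0 + (+$796B) = +$796 billion.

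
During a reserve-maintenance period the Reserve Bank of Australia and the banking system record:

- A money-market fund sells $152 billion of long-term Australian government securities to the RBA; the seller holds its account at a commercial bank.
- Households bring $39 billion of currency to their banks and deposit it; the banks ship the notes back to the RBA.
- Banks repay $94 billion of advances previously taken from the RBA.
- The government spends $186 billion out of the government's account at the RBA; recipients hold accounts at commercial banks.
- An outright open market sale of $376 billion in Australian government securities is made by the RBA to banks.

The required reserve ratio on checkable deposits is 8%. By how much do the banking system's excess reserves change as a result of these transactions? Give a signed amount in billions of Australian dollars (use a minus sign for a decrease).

Asset purchase (from non-banks) $152 billion: reserves +$152B, deposits +$152B.
Currency deposit $39 billion: reserves +$39B, deposits +$39B.
Discount-window repayment $94 billion: reserves −$94B, deposits 0.
Government spending $186 billion: reserves +$186B, deposits +$186B.
OMO sale (to banks) $376 billion: reserves −$376B, deposits 0.
Totals: Δreserves = −$93B, Δdeposits = +$377B.
Δrequired reserves = 8% × +$377B = +$30.16B.
Δexcess reserves = Δreserves − Δrequired = −$93B − (+$30.16B) = -$123.16 billion.

-$123.16 billion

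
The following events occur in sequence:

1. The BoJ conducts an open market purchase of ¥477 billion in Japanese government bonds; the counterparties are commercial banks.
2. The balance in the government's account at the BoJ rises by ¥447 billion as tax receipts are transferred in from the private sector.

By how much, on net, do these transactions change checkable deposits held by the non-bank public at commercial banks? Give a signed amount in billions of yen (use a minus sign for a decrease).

OMO purchase (from banks) ¥477 billion: the counterparty is a bank, so public deposits are unchanged → 0.
Government account inflow ¥447 billion: non-bank counterparties' bank balances fall → −¥447B.
Net: 0 − 447 = -¥447 billion.

-¥447 billion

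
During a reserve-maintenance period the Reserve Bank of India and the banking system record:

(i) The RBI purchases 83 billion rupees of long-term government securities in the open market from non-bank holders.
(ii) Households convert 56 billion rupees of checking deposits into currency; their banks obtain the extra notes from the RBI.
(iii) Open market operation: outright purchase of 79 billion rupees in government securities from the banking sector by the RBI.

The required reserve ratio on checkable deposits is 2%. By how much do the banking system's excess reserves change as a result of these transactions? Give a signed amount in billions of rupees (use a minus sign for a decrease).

+105.46 billion

Asset purchase (from non-banks) 83 billion rupees: reserves +83B, deposits +83B.
Currency withdrawal 56 billion rupees: reserves −56B, deposits −56B.
OMO purchase (from banks) 79 billion rupees: reserves +79B, deposits 0.
Totals: Δreserves = +106B, Δdeposits = +27B.
Δrequired reserves = 2% × +27B = +0.54B.
Δexcess reserves = Δreserves − Δrequired = +106B − (+0.54B) = +105.46 billion.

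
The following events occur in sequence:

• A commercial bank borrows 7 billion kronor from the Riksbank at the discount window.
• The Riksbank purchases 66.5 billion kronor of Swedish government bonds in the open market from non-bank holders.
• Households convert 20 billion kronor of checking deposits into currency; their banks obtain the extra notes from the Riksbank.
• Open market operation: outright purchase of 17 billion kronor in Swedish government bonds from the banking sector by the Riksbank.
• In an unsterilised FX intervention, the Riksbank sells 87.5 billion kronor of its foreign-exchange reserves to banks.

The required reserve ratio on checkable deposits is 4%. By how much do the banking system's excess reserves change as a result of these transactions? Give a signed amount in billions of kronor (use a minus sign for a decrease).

Discount-window loan 7 billion kronor: reserves +7B, deposits 0.
Asset purchase (from non-banks) 66.5 billion kronor: reserves +66.5B, deposits +66.5B.
Currency withdrawal 20 billion kronor: reserves −20B, deposits −20B.
OMO purchase (from banks) 17 billion kronor: reserves +17B, deposits 0.
FX sale 87.5 billion kronor: reserves −87.5B, deposits 0.
Totals: Δreserves = −17B, Δdeposits = +46.5B.
Δrequired reserves = 4% × +46.5B = +1.86B.
Δexcess reserves = Δreserves − Δrequired = −17B − (+1.86B) = -18.86 billion.

-18.86 billion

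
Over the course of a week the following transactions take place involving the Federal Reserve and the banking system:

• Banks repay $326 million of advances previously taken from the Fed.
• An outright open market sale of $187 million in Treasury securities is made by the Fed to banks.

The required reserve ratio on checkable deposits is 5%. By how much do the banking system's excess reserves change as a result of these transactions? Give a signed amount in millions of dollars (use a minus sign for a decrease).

Discount-window repayment $326 million: reserves −$326M, deposits 0.
OMO sale (to banks) $187 million: reserves −$187M, deposits 0.
Totals: Δreserves = −$513M, Δdeposits = 0.
Δrequired reserves = 5% × 0 = 0.
Δexcess reserves = Δreserves − Δrequired = −$513M − (0) = -$513 million.

-$513 million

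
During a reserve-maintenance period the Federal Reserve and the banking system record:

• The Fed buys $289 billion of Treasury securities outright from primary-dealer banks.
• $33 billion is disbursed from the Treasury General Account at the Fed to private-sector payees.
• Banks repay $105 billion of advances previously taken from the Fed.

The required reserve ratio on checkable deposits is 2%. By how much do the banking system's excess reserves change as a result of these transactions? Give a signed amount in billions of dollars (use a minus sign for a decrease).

+$216.34 billion

OMO purchase (from banks) $289 billion: reserves +$289B, deposits 0.
Government spending $33 billion: reserves +$33B, deposits +$33B.
Discount-window repayment $105 billion: reserves −$105B, deposits 0.
Totals: Δreserves = +$217B, Δdeposits = +$33B.
Δrequired reserves = 2% × +$33B = +$0.66B.
Δexcess reserves = Δreserves − Δrequired = +$217B − (+$0.66B) = +$216.34 billion.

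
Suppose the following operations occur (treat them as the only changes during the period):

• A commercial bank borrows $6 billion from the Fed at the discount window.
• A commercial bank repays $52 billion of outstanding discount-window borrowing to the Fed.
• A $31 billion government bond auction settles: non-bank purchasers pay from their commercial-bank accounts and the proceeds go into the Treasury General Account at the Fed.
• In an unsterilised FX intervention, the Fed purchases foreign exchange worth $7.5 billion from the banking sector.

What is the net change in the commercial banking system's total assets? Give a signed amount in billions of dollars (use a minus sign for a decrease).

-$77 billion

Discount-window loan $6 billion: bank balance sheets expand → +$6B.
Discount-window repayment $52 billion: bank balance sheets shrink → −$52B.
Government account inflow $31 billion: bank balance sheets shrink → −$31B.
FX purchase $7.5 billion: just an asset swap on bank balance sheets → 0.
Net: 6 − 52 − 31 + 0 = -$77 billion.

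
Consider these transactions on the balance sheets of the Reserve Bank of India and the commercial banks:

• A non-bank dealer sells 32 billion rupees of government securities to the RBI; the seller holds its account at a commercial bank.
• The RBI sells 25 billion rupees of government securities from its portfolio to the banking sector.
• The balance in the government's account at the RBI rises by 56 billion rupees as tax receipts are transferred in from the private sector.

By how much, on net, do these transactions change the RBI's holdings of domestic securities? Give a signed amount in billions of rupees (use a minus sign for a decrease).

RBI balance sheet:
  Assets:      Securities +7B
  Liabilities: Bank reserves −49B, Government deposits +56B
So the change in the RBI's holdings of domestic securities is +7 billion.

+7 billion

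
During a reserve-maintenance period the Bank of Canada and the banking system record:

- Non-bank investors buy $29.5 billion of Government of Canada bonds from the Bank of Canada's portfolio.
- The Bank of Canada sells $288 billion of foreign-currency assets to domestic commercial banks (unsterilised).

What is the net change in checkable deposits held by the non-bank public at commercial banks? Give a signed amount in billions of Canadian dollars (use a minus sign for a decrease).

Bank of Canada balance sheet:
  Assets:      Securities −$29.5B, Foreign assets −$288B
  Liabilities: Bank reserves −$317.5B
Commercial banking system:
  Assets:      Reserves at CB −$317.5B, Foreign assets +$288B
  Liabilities: Checkable deposits −$29.5B
So the change in checkable deposits held by the non-bank public at commercial banks is -$29.5 billion.

-$29.5 billion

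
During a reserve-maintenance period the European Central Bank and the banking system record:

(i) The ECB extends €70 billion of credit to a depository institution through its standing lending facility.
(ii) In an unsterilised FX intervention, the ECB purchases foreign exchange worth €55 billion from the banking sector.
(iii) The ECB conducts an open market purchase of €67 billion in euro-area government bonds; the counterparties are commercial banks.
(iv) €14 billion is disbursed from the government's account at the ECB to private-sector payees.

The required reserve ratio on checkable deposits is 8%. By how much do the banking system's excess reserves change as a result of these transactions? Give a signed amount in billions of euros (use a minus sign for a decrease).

Discount-window loan €70 billion: reserves +€70B, deposits 0.
FX purchase €55 billion: reserves +€55B, deposits 0.
OMO purchase (from banks) €67 billion: reserves +€67B, deposits 0.
Government spending €14 billion: reserves +€14B, deposits +€14B.
Totals: Δreserves = +€206B, Δdeposits = +€14B.
Δrequired reserves = 8% × +€14B = +€1.12B.
Δexcess reserves = Δreserves − Δrequired = +€206B − (+€1.12B) = +€204.88 billion.

+€204.88 billion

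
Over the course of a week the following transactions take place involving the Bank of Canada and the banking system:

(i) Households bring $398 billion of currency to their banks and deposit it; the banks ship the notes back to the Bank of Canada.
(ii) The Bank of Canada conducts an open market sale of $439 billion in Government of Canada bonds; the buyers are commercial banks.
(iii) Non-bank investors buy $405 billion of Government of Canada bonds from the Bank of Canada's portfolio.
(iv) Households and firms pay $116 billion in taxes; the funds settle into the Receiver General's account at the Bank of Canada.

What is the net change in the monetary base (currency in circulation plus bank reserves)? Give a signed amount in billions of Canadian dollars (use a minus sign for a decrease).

-$960 billion

Bank of Canada balance sheet:
  Assets:      Securities −$844B
  Liabilities: Bank reserves −$562B, Currency in circulation −$398B, Government deposits +$116B
Commercial banking system:
  Assets:      Reserves at CB −$562B, Securities +$439B
  Liabilities: Checkable deposits −$123B
Monetary base = currency + reserves: −$398B + (−$562B) = -$960 billion.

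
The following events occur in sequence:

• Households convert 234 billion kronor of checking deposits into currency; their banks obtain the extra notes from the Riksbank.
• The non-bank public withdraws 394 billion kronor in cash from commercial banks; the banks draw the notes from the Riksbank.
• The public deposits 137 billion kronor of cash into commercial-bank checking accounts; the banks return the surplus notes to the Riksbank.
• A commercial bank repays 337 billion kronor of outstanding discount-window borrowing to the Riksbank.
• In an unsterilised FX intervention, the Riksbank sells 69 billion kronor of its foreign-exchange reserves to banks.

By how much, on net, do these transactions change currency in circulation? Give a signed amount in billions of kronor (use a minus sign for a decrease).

+491 billion

Currency withdrawal 234 billion kronor: notes leave the central bank → +234B.
Currency withdrawal 394 billion kronor: notes leave the central bank → +394B.
Currency deposit 137 billion kronor: notes return to the central bank → −137B.
Discount-window repayment 337 billion kronor: no currency enters or leaves circulation → 0.
FX sale 69 billion kronor: no currency enters or leaves circulation → 0.
Net: 234 + 394 − 137 + 0 + 0 = +491 billion.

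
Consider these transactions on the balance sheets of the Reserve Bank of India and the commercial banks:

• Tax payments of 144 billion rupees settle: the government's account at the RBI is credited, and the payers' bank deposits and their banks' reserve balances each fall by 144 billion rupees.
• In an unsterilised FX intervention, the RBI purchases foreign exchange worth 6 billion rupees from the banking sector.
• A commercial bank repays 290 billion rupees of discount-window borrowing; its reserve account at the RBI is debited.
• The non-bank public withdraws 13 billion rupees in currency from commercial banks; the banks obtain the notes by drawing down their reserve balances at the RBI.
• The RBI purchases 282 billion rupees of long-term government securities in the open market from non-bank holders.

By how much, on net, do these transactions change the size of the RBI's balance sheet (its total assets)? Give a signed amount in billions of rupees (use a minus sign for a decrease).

Government account inflow 144 billion rupees: only the composition of liabilities changes → 0.
FX purchase 6 billion rupees: an RBI asset is acquired → +6B.
Discount-window repayment 290 billion rupees: an RBI asset is shed → −290B.
Currency withdrawal 13 billion rupees: only the composition of liabilities changes → 0.
Asset purchase (from non-banks) 282 billion rupees: an RBI asset is acquired → +282B.
Net: 0 + 6 − 290 + 0 + 282 = -2 billion.

-2 billion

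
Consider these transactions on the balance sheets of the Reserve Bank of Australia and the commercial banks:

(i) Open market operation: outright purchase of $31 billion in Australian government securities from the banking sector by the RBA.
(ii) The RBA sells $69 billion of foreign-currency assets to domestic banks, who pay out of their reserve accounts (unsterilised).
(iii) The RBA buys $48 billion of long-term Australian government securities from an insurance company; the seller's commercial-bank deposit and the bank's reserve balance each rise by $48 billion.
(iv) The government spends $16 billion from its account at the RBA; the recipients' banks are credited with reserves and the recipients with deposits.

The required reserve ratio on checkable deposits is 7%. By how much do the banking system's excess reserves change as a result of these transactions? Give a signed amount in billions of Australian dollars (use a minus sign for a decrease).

OMO purchase (from banks) $31 billion: reserves +$31B, deposits 0.
FX sale $69 billion: reserves −$69B, deposits 0.
Asset purchase (from non-banks) $48 billion: reserves +$48B, deposits +$48B.
Government spending $16 billion: reserves +$16B, deposits +$16B.
Totals: Δreserves = +$26B, Δdeposits = +$64B.
Δrequired reserves = 7% × +$64B = +$4.48B.
Δexcess reserves = Δreserves − Δrequired = +$26B − (+$4.48B) = +$21.52 billion.

+$21.52 billion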